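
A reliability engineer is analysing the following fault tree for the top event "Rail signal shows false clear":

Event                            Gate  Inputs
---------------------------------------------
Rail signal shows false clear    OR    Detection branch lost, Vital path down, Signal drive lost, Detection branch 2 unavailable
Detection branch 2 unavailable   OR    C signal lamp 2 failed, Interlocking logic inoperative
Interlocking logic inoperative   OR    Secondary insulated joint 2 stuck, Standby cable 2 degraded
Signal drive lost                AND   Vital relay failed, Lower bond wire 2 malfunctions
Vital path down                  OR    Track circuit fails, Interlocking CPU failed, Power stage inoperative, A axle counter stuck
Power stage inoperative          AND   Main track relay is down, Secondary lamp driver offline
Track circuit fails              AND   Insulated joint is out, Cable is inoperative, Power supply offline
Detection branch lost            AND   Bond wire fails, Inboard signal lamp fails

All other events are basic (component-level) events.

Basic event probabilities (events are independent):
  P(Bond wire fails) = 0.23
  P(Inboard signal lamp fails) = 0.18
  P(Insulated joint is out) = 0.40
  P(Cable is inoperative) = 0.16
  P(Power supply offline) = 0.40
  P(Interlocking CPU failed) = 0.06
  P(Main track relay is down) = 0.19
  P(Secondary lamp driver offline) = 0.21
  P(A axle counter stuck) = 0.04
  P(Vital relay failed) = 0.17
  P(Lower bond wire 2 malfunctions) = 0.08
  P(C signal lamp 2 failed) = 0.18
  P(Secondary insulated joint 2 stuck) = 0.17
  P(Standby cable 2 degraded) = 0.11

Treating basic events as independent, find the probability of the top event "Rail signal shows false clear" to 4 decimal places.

P(Detection branch lost) [AND] = 0.23 × 0.18 = 0.041400
P(Track circuit fails) [AND] = 0.40 × 0.16 × 0.40 = 0.025600
P(Power stage inoperative) [AND] = 0.19 × 0.21 = 0.039900
P(Vital path down) [OR] = 1 − (1−0.025600) × (1−0.06) × (1−0.039900) × (1−0.04) = 0.155785
P(Signal drive lost) [AND] = 0.17 × 0.08 = 0.013600
P(Interlocking logic inoperative) [OR] = 1 − (1−0.17) × (1−0.11) = 0.261300
P(Detection branch 2 unavailable) [OR] = 1 − (1−0.18) × (1−0.261300) = 0.394266
P(Rail signal shows false clear) [OR] = 1 − (1−0.041400) × (1−0.155785) × (1−0.013600) × (1−0.394266) = 0.516468
Rounded to 4 decimal places: P(Rail signal shows false clear) ≈ 0.5165.

0.5165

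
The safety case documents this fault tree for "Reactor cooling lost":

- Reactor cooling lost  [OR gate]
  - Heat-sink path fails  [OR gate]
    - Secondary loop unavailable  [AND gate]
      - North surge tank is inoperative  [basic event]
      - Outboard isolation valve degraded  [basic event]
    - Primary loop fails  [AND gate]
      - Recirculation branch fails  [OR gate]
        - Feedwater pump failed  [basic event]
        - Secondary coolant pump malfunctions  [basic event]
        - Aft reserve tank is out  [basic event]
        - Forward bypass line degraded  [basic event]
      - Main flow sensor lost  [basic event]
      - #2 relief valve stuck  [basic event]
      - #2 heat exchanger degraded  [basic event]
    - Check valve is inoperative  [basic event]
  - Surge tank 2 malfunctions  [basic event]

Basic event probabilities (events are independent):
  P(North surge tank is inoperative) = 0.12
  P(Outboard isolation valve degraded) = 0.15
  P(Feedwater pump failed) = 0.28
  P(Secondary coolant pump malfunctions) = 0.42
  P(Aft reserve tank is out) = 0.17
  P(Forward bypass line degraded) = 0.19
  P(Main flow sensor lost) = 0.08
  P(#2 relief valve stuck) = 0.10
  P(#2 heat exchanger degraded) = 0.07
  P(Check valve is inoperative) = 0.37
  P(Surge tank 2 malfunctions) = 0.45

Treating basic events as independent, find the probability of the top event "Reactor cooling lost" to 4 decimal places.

0.6599

P(Secondary loop unavailable) [AND] = 0.12 × 0.15 = 0.018000
P(Recirculation branch fails) [OR] = 1 − (1−0.28) × (1−0.42) × (1−0.17) × (1−0.19) = 0.719248
P(Primary loop fails) [AND] = 0.719248 × 0.08 × 0.10 × 0.07 = 0.000403
P(Heat-sink path fails) [OR] = 1 − (1−0.018000) × (1−0.000403) × (1−0.37) = 0.381589
P(Reactor cooling lost) [OR] = 1 − (1−0.381589) × (1−0.45) = 0.659874
Rounded to 4 decimal places: P(Reactor cooling lost) ≈ 0.6599.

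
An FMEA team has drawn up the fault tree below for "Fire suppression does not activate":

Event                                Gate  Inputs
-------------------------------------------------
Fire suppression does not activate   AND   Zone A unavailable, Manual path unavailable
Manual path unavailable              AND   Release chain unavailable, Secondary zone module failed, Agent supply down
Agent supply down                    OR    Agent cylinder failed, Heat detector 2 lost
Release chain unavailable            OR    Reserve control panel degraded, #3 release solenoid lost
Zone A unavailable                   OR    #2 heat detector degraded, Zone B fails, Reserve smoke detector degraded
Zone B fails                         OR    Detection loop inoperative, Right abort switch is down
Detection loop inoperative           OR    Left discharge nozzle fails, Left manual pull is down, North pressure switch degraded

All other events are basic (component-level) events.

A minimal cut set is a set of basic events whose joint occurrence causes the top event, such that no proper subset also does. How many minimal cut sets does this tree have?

24

Detection loop inoperative [OR]: union of children's cut sets → 3 cut set(s).
Zone B fails [OR]: union of children's cut sets → 4 cut set(s).
Zone A unavailable [OR]: union of children's cut sets → 6 cut set(s).
Release chain unavailable [OR]: union of children's cut sets → 2 cut set(s).
Agent supply down [OR]: union of children's cut sets → 2 cut set(s).
Manual path unavailable [AND]: one cut set from each child combined → 2 × 1 × 2 = 4 cut set(s).
Fire suppression does not activate [AND]: one cut set from each child combined → 6 × 4 = 24 cut set(s).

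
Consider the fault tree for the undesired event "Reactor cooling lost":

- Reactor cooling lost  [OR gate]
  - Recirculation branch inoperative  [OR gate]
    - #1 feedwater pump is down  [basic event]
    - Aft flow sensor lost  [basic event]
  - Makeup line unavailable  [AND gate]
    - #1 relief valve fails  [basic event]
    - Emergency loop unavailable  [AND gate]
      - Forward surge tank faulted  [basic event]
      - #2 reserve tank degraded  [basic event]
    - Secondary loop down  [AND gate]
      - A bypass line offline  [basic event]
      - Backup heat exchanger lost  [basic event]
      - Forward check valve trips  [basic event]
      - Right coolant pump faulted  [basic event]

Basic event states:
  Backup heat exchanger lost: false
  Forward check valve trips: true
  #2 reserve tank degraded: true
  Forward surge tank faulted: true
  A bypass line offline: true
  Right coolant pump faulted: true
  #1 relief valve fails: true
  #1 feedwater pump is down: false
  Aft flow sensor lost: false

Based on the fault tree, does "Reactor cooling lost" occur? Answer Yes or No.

No

Recirculation branch inoperative [OR]: #1 feedwater pump is down=not, Aft flow sensor lost=not → no input occurs → does not occur.
Emergency loop unavailable [AND]: Forward surge tank faulted=occurs, #2 reserve tank degraded=occurs → all inputs occur → occurs.
Secondary loop down [AND]: A bypass line offline=occurs, Backup heat exchanger lost=not, Forward check valve trips=occurs, Right coolant pump faulted=occurs → not all inputs occur → does not occur.
Makeup line unavailable [AND]: #1 relief valve fails=occurs, Emergency loop unavailable=occurs, Secondary loop down=not → not all inputs occur → does not occur.
Reactor cooling lost [OR]: Recirculation branch inoperative=not, Makeup line unavailable=not → no input occurs → does not occur.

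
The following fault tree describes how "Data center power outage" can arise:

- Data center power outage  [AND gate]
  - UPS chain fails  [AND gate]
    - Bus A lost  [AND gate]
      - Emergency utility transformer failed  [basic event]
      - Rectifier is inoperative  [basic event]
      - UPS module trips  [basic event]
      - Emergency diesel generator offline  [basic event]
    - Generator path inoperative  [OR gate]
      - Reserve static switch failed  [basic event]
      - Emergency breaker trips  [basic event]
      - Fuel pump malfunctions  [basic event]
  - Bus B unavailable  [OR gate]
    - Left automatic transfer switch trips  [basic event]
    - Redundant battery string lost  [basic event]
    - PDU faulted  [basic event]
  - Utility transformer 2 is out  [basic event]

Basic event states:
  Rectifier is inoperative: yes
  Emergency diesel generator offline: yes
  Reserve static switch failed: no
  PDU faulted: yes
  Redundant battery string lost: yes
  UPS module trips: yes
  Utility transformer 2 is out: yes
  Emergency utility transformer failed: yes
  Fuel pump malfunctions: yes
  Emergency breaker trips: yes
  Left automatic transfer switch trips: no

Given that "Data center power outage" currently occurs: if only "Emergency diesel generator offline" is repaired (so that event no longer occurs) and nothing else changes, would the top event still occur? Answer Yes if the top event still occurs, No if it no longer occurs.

Counterfactual: set "Emergency diesel generator offline" to not occurred.
Bus A lost [AND]: Emergency utility transformer failed=occurs, Rectifier is inoperative=occurs, UPS module trips=occurs, Emergency diesel generator offline=not → not all inputs occur → does not occur.
Generator path inoperative [OR]: Reserve static switch failed=not, Emergency breaker trips=occurs, Fuel pump malfunctions=occurs → at least one input occurs → occurs.
UPS chain fails [AND]: Bus A lost=not, Generator path inoperative=occurs → not all inputs occur → does not occur.
Bus B unavailable [OR]: Left automatic transfer switch trips=not, Redundant battery string lost=occurs, PDU faulted=occurs → at least one input occurs → occurs.
Data center power outage [AND]: UPS chain fails=not, Bus B unavailable=occurs, Utility transformer 2 is out=occurs → not all inputs occur → does not occur.

No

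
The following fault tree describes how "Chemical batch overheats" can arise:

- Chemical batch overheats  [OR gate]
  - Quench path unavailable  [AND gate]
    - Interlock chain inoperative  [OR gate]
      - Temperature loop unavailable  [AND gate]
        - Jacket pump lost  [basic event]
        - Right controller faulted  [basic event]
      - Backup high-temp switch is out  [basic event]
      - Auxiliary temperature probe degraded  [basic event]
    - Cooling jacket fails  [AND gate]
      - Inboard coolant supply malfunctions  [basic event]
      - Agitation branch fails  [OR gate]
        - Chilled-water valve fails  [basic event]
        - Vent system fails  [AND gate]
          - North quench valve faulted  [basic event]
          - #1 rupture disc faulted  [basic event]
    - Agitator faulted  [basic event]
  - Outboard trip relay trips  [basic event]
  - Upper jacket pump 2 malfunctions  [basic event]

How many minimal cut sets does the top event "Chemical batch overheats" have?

8

Temperature loop unavailable [AND]: one cut set from each child combined → 1 × 1 = 1 cut set(s).
Interlock chain inoperative [OR]: union of children's cut sets → 3 cut set(s).
Vent system fails [AND]: one cut set from each child combined → 1 × 1 = 1 cut set(s).
Agitation branch fails [OR]: union of children's cut sets → 2 cut set(s).
Cooling jacket fails [AND]: one cut set from each child combined → 1 × 2 = 2 cut set(s).
Quench path unavailable [AND]: one cut set from each child combined → 3 × 2 × 1 = 6 cut set(s).
Chemical batch overheats [OR]: union of children's cut sets → 8 cut set(s).
Minimal cut sets: {Agitator faulted, Chilled-water valve fails, Inboard coolant supply malfunctions, Jacket pump lost, Right controller faulted}; {#1 rupture disc faulted, Agitator faulted, Inboard coolant supply malfunctions, Jacket pump lost, North quench valve faulted, Right controller faulted}; {Agitator faulted, Backup high-temp switch is out, Chilled-water valve fails, Inboard coolant supply malfunctions}; {#1 rupture disc faulted, Agitator faulted, Backup high-temp switch is out, Inboard coolant supply malfunctions, North quench valve faulted}; {Agitator faulted, Auxiliary temperature probe degraded, Chilled-water valve fails, Inboard coolant supply malfunctions}; {#1 rupture disc faulted, Agitator faulted, Auxiliary temperature probe degraded, Inboard coolant supply malfunctions, North quench valve faulted}; {Outboard trip relay trips}; {Upper jacket pump 2 malfunctions}.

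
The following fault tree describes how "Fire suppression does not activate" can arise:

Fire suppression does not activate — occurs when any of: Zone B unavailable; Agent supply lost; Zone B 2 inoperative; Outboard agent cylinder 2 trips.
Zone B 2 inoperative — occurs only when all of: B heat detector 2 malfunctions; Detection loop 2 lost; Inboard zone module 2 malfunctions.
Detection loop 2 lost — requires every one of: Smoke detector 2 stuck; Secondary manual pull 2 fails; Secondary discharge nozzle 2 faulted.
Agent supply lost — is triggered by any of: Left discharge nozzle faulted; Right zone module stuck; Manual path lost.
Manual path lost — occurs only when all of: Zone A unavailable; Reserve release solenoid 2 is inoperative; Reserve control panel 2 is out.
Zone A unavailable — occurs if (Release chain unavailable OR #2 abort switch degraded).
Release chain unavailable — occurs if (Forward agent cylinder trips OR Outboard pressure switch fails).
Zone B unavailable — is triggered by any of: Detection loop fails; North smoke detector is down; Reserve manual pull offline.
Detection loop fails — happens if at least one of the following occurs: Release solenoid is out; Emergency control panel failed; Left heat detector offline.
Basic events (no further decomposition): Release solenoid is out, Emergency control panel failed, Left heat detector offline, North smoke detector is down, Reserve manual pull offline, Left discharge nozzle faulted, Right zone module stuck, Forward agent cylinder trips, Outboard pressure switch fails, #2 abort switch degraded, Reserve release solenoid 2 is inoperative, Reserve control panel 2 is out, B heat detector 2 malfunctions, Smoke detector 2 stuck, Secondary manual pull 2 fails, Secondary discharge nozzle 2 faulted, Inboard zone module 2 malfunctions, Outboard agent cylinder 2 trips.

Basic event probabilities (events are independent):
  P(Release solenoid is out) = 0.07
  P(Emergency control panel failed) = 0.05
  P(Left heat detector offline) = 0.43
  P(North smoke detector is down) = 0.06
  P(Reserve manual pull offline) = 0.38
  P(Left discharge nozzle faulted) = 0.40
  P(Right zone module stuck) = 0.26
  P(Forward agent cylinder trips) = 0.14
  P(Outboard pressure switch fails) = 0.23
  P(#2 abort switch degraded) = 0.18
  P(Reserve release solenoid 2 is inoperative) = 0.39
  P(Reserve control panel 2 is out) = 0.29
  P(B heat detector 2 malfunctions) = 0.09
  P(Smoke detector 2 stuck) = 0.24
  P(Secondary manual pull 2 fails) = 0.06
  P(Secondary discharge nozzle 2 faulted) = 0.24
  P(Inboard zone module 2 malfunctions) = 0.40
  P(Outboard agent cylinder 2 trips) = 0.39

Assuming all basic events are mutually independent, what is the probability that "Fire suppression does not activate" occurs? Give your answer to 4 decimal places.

0.9246

P(Detection loop fails) [OR] = 1 − (1−0.07) × (1−0.05) × (1−0.43) = 0.496405
P(Zone B unavailable) [OR] = 1 − (1−0.496405) × (1−0.06) × (1−0.38) = 0.706505
P(Release chain unavailable) [OR] = 1 − (1−0.14) × (1−0.23) = 0.337800
P(Zone A unavailable) [OR] = 1 − (1−0.337800) × (1−0.18) = 0.456996
P(Manual path lost) [AND] = 0.456996 × 0.39 × 0.29 = 0.051686
P(Agent supply lost) [OR] = 1 − (1−0.40) × (1−0.26) × (1−0.051686) = 0.578949
P(Detection loop 2 lost) [AND] = 0.24 × 0.06 × 0.24 = 0.003456
P(Zone B 2 inoperative) [AND] = 0.09 × 0.003456 × 0.40 = 0.000124
P(Fire suppression does not activate) [OR] = 1 − (1−0.706505) × (1−0.578949) × (1−0.000124) × (1−0.39) = 0.924628
Rounded to 4 decimal places: P(Fire suppression does not activate) ≈ 0.9246.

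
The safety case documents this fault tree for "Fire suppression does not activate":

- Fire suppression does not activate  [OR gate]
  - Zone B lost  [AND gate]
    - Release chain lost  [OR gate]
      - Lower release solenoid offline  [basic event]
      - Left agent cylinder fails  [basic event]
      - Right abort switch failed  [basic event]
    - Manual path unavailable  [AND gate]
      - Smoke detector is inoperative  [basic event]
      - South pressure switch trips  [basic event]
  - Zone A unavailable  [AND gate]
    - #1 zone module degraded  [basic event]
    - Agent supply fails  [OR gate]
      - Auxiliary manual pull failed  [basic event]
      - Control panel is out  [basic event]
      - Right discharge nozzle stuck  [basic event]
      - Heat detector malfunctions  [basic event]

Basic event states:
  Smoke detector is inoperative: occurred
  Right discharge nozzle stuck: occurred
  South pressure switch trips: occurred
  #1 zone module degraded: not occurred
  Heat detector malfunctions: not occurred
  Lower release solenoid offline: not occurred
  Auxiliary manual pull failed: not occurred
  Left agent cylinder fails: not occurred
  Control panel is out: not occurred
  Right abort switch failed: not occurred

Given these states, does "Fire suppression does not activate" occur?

No

Release chain lost [OR]: Lower release solenoid offline=not, Left agent cylinder fails=not, Right abort switch failed=not → no input occurs → does not occur.
Manual path unavailable [AND]: Smoke detector is inoperative=occurs, South pressure switch trips=occurs → all inputs occur → occurs.
Zone B lost [AND]: Release chain lost=not, Manual path unavailable=occurs → not all inputs occur → does not occur.
Agent supply fails [OR]: Auxiliary manual pull failed=not, Control panel is out=not, Right discharge nozzle stuck=occurs, Heat detector malfunctions=not → at least one input occurs → occurs.
Zone A unavailable [AND]: #1 zone module degraded=not, Agent supply fails=occurs → not all inputs occur → does not occur.
Fire suppression does not activate [OR]: Zone B lost=not, Zone A unavailable=not → no input occurs → does not occur.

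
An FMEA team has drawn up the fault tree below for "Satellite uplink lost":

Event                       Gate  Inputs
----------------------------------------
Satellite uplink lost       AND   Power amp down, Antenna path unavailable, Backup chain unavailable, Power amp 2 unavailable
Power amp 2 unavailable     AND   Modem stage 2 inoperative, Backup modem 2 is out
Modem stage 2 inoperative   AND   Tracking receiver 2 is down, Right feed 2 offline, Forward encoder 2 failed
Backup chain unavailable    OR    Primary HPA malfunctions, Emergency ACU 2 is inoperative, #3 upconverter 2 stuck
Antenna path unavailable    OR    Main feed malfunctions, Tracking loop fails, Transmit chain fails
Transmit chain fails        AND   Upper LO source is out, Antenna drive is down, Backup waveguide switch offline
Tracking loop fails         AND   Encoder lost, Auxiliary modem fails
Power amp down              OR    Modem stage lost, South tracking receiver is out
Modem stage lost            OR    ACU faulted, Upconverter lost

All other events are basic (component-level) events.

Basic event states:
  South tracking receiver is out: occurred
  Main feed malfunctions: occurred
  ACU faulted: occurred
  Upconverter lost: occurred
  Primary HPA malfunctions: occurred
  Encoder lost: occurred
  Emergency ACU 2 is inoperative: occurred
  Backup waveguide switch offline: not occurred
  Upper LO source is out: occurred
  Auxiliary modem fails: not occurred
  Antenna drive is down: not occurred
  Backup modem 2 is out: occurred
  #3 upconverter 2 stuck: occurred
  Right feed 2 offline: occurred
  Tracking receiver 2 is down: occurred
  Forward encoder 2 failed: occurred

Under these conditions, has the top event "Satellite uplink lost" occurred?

Yes

Modem stage lost [OR]: ACU faulted=occurs, Upconverter lost=occurs → at least one input occurs → occurs.
Power amp down [OR]: Modem stage lost=occurs, South tracking receiver is out=occurs → at least one input occurs → occurs.
Tracking loop fails [AND]: Encoder lost=occurs, Auxiliary modem fails=not → not all inputs occur → does not occur.
Transmit chain fails [AND]: Upper LO source is out=occurs, Antenna drive is down=not, Backup waveguide switch offline=not → not all inputs occur → does not occur.
Antenna path unavailable [OR]: Main feed malfunctions=occurs, Tracking loop fails=not, Transmit chain fails=not → at least one input occurs → occurs.
Backup chain unavailable [OR]: Primary HPA malfunctions=occurs, Emergency ACU 2 is inoperative=occurs, #3 upconverter 2 stuck=occurs → at least one input occurs → occurs.
Modem stage 2 inoperative [AND]: Tracking receiver 2 is down=occurs, Right feed 2 offline=occurs, Forward encoder 2 failed=occurs → all inputs occur → occurs.
Power amp 2 unavailable [AND]: Modem stage 2 inoperative=occurs, Backup modem 2 is out=occurs → all inputs occur → occurs.
Satellite uplink lost [AND]: Power amp down=occurs, Antenna path unavailable=occurs, Backup chain unavailable=occurs, Power amp 2 unavailable=occurs → all inputs occur → occurs.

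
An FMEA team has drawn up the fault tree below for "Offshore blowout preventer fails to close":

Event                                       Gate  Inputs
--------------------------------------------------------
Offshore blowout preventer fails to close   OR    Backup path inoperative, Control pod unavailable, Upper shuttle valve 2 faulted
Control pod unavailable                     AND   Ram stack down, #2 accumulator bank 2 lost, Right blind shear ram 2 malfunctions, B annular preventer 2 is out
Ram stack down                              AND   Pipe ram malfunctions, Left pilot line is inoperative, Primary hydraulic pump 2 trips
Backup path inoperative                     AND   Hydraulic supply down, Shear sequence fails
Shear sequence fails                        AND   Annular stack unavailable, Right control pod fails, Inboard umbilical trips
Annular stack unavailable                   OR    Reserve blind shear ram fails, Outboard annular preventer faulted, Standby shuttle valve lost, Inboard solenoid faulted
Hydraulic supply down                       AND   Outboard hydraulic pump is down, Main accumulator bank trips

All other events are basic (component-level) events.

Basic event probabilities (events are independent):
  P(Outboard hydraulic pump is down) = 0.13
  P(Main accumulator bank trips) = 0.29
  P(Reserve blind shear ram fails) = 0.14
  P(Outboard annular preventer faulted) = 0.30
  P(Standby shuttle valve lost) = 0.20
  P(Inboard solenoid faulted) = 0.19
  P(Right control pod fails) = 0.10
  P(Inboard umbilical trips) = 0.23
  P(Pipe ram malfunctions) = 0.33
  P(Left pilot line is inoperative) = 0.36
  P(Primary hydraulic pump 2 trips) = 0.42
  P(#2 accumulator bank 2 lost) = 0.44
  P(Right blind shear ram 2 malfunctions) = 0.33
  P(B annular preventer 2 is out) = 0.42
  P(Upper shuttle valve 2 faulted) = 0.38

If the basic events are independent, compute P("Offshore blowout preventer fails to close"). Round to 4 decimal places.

P(Hydraulic supply down) [AND] = 0.13 × 0.29 = 0.037700
P(Annular stack unavailable) [OR] = 1 − (1−0.14) × (1−0.30) × (1−0.20) × (1−0.19) = 0.609904
P(Shear sequence fails) [AND] = 0.609904 × 0.10 × 0.23 = 0.014028
P(Backup path inoperative) [AND] = 0.037700 × 0.014028 = 0.000529
P(Ram stack down) [AND] = 0.33 × 0.36 × 0.42 = 0.049896
P(Control pod unavailable) [AND] = 0.049896 × 0.44 × 0.33 × 0.42 = 0.003043
P(Offshore blowout preventer fails to close) [OR] = 1 − (1−0.000529) × (1−0.003043) × (1−0.38) = 0.382214
Rounded to 4 decimal places: P(Offshore blowout preventer fails to close) ≈ 0.3822.

0.3822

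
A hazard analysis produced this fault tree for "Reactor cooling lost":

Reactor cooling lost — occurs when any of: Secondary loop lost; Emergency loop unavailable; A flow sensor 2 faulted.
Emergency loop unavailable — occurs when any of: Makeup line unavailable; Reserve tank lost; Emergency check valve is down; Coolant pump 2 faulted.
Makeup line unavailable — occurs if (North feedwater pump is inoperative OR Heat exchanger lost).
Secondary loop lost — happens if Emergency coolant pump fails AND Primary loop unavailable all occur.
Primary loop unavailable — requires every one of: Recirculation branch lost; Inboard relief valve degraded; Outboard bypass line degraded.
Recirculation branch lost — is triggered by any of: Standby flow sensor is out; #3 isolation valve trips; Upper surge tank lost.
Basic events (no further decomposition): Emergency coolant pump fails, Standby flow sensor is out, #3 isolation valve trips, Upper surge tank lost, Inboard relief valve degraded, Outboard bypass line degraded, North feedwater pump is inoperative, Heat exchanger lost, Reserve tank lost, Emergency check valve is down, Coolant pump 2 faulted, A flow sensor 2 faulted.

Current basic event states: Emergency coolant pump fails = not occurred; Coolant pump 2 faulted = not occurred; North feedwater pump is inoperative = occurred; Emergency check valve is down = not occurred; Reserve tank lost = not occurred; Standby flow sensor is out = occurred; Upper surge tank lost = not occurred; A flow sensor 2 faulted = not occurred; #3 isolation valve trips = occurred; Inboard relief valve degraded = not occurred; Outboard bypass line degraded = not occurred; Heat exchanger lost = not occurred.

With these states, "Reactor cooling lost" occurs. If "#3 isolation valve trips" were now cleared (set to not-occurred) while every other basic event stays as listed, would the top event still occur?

Yes

Counterfactual: set "#3 isolation valve trips" to not occurred.
Recirculation branch lost [OR]: Standby flow sensor is out=occurs, #3 isolation valve trips=not, Upper surge tank lost=not → at least one input occurs → occurs.
Primary loop unavailable [AND]: Recirculation branch lost=occurs, Inboard relief valve degraded=not, Outboard bypass line degraded=not → not all inputs occur → does not occur.
Secondary loop lost [AND]: Emergency coolant pump fails=not, Primary loop unavailable=not → not all inputs occur → does not occur.
Makeup line unavailable [OR]: North feedwater pump is inoperative=occurs, Heat exchanger lost=not → at least one input occurs → occurs.
Emergency loop unavailable [OR]: Makeup line unavailable=occurs, Reserve tank lost=not, Emergency check valve is down=not, Coolant pump 2 faulted=not → at least one input occurs → occurs.
Reactor cooling lost [OR]: Secondary loop lost=not, Emergency loop unavailable=occurs, A flow sensor 2 faulted=not → at least one input occurs → occurs.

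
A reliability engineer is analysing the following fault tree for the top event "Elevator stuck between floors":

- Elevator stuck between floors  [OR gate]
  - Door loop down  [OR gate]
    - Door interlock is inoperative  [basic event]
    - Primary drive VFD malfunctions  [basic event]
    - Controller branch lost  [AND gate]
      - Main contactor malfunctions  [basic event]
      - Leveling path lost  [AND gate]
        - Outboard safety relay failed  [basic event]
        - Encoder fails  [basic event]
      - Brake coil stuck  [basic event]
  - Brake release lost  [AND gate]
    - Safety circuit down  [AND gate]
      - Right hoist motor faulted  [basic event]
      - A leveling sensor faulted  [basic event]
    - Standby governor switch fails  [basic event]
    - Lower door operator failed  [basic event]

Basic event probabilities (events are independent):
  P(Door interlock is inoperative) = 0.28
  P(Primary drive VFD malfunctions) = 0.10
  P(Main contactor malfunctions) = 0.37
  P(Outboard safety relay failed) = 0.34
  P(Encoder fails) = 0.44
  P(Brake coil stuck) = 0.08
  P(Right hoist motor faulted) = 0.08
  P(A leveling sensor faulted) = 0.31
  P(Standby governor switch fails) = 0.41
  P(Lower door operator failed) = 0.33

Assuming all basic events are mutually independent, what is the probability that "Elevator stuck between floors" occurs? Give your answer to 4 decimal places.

P(Leveling path lost) [AND] = 0.34 × 0.44 = 0.149600
P(Controller branch lost) [AND] = 0.37 × 0.149600 × 0.08 = 0.004428
P(Door loop down) [OR] = 1 − (1−0.28) × (1−0.10) × (1−0.004428) = 0.354869
P(Safety circuit down) [AND] = 0.08 × 0.31 = 0.024800
P(Brake release lost) [AND] = 0.024800 × 0.41 × 0.33 = 0.003355
P(Elevator stuck between floors) [OR] = 1 − (1−0.354869) × (1−0.003355) = 0.357033
Rounded to 4 decimal places: P(Elevator stuck between floors) ≈ 0.3570.

0.3570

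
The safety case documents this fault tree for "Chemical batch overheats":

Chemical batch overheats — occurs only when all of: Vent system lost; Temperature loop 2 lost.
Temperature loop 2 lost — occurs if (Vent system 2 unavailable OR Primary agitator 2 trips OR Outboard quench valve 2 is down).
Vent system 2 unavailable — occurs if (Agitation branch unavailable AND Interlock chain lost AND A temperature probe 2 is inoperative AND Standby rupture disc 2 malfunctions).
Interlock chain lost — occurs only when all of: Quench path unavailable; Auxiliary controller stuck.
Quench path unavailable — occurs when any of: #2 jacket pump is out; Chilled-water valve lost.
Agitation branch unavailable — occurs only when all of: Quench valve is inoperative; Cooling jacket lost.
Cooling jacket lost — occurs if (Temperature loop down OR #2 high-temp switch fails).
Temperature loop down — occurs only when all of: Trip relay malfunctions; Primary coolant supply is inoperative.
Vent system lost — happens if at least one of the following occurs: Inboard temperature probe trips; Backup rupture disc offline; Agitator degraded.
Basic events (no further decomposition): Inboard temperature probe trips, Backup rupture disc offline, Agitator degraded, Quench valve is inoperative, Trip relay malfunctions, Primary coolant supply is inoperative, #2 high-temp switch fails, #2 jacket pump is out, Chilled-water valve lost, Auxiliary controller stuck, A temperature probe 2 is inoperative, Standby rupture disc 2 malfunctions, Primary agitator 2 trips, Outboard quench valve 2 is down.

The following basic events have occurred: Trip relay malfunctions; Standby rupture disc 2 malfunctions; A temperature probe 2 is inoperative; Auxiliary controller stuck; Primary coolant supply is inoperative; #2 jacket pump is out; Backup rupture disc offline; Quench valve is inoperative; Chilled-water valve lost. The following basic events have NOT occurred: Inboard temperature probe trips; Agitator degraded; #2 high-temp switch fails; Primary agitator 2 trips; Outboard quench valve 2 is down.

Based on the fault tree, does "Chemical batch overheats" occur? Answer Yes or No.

Vent system lost [OR]: Inboard temperature probe trips=not, Backup rupture disc offline=occurs, Agitator degraded=not → at least one input occurs → occurs.
Temperature loop down [AND]: Trip relay malfunctions=occurs, Primary coolant supply is inoperative=occurs → all inputs occur → occurs.
Cooling jacket lost [OR]: Temperature loop down=occurs, #2 high-temp switch fails=not → at least one input occurs → occurs.
Agitation branch unavailable [AND]: Quench valve is inoperative=occurs, Cooling jacket lost=occurs → all inputs occur → occurs.
Quench path unavailable [OR]: #2 jacket pump is out=occurs, Chilled-water valve lost=occurs → at least one input occurs → occurs.
Interlock chain lost [AND]: Quench path unavailable=occurs, Auxiliary controller stuck=occurs → all inputs occur → occurs.
Vent system 2 unavailable [AND]: Agitation branch unavailable=occurs, Interlock chain lost=occurs, A temperature probe 2 is inoperative=occurs, Standby rupture disc 2 malfunctions=occurs → all inputs occur → occurs.
Temperature loop 2 lost [OR]: Vent system 2 unavailable=occurs, Primary agitator 2 trips=not, Outboard quench valve 2 is down=not → at least one input occurs → occurs.
Chemical batch overheats [AND]: Vent system lost=occurs, Temperature loop 2 lost=occurs → all inputs occur → occurs.

Yes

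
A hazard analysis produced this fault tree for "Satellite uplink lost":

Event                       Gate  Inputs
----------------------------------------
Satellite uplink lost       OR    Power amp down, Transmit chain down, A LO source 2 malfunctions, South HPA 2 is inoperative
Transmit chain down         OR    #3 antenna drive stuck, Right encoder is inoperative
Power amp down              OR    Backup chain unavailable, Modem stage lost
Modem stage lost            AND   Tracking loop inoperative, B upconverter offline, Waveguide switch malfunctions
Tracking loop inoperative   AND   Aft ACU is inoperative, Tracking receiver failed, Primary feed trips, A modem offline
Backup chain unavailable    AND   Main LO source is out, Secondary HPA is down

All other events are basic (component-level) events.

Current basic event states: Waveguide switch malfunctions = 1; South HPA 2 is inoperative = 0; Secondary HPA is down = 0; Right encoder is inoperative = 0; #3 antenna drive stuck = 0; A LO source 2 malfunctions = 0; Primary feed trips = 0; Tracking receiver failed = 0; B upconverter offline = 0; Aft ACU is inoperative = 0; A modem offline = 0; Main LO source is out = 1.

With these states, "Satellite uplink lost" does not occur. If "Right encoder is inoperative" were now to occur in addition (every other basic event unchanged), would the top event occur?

Yes

Counterfactual: set "Right encoder is inoperative" to occurred.
Backup chain unavailable [AND]: Main LO source is out=occurs, Secondary HPA is down=not → not all inputs occur → does not occur.
Tracking loop inoperative [AND]: Aft ACU is inoperative=not, Tracking receiver failed=not, Primary feed trips=not, A modem offline=not → not all inputs occur → does not occur.
Modem stage lost [AND]: Tracking loop inoperative=not, B upconverter offline=not, Waveguide switch malfunctions=occurs → not all inputs occur → does not occur.
Power amp down [OR]: Backup chain unavailable=not, Modem stage lost=not → no input occurs → does not occur.
Transmit chain down [OR]: #3 antenna drive stuck=not, Right encoder is inoperative=occurs → at least one input occurs → occurs.
Satellite uplink lost [OR]: Power amp down=not, Transmit chain down=occurs, A LO source 2 malfunctions=not, South HPA 2 is inoperative=not → at least one input occurs → occurs.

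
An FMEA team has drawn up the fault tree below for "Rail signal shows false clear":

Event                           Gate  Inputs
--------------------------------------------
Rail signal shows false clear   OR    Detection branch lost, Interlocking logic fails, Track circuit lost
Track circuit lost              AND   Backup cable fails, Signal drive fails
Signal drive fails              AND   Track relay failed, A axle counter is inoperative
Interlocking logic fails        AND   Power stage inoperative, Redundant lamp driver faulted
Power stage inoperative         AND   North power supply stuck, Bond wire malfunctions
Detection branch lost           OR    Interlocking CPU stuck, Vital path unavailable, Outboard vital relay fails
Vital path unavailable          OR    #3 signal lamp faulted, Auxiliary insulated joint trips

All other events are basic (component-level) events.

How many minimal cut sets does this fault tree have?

Vital path unavailable [OR]: union of children's cut sets → 2 cut set(s).
Detection branch lost [OR]: union of children's cut sets → 4 cut set(s).
Power stage inoperative [AND]: one cut set from each child combined → 1 × 1 = 1 cut set(s).
Interlocking logic fails [AND]: one cut set from each child combined → 1 × 1 = 1 cut set(s).
Signal drive fails [AND]: one cut set from each child combined → 1 × 1 = 1 cut set(s).
Track circuit lost [AND]: one cut set from each child combined → 1 × 1 = 1 cut set(s).
Rail signal shows false clear [OR]: union of children's cut sets → 6 cut set(s).
Minimal cut sets: {Interlocking CPU stuck}; {#3 signal lamp faulted}; {Auxiliary insulated joint trips}; {Outboard vital relay fails}; {Bond wire malfunctions, North power supply stuck, Redundant lamp driver faulted}; {A axle counter is inoperative, Backup cable fails, Track relay failed}.

6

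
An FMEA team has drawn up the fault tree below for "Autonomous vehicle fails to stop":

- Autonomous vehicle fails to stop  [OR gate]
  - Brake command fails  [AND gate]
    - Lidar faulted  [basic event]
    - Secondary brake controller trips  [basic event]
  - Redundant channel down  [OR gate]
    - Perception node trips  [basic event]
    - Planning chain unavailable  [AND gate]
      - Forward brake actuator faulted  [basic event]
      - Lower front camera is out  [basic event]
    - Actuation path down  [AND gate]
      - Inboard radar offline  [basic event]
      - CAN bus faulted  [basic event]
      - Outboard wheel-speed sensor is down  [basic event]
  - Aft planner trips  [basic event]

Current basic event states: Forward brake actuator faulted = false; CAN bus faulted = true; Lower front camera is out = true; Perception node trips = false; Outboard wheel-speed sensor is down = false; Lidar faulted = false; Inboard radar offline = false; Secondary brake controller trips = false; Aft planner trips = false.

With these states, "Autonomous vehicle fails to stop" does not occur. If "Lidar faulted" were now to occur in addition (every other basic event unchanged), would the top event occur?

Counterfactual: set "Lidar faulted" to occurred.
Brake command fails [AND]: Lidar faulted=occurs, Secondary brake controller trips=not → not all inputs occur → does not occur.
Planning chain unavailable [AND]: Forward brake actuator faulted=not, Lower front camera is out=occurs → not all inputs occur → does not occur.
Actuation path down [AND]: Inboard radar offline=not, CAN bus faulted=occurs, Outboard wheel-speed sensor is down=not → not all inputs occur → does not occur.
Redundant channel down [OR]: Perception node trips=not, Planning chain unavailable=not, Actuation path down=not → no input occurs → does not occur.
Autonomous vehicle fails to stop [OR]: Brake command fails=not, Redundant channel down=not, Aft planner trips=not → no input occurs → does not occur.

No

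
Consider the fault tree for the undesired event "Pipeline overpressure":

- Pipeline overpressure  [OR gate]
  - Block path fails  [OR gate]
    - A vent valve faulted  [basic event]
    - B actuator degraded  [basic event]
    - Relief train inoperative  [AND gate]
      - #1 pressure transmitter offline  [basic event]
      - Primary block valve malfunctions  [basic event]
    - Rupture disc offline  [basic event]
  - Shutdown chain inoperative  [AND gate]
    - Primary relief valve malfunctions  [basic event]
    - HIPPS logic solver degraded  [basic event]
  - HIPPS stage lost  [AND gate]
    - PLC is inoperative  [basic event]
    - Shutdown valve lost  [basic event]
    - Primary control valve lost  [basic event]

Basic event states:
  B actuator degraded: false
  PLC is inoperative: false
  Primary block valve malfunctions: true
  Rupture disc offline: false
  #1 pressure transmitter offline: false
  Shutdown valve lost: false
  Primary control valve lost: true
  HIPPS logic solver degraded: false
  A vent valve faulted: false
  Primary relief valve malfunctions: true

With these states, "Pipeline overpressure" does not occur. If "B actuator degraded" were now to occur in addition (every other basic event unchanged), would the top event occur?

Yes

Counterfactual: set "B actuator degraded" to occurred.
Relief train inoperative [AND]: #1 pressure transmitter offline=not, Primary block valve malfunctions=occurs → not all inputs occur → does not occur.
Block path fails [OR]: A vent valve faulted=not, B actuator degraded=occurs, Relief train inoperative=not, Rupture disc offline=not → at least one input occurs → occurs.
Shutdown chain inoperative [AND]: Primary relief valve malfunctions=occurs, HIPPS logic solver degraded=not → not all inputs occur → does not occur.
HIPPS stage lost [AND]: PLC is inoperative=not, Shutdown valve lost=not, Primary control valve lost=occurs → not all inputs occur → does not occur.
Pipeline overpressure [OR]: Block path fails=occurs, Shutdown chain inoperative=not, HIPPS stage lost=not → at least one input occurs → occurs.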